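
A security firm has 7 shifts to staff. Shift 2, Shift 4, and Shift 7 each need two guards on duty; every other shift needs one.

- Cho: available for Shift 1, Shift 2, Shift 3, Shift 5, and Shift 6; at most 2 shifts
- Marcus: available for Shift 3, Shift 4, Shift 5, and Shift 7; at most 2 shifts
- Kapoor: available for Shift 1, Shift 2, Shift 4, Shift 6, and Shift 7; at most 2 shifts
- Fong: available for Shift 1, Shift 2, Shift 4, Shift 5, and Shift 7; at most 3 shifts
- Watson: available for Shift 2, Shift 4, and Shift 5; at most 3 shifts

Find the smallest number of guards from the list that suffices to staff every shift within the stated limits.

10 slots to fill and no one can take more than 3, so at least ⌈10/3⌉ = 4 guards are needed.
Cho, Marcus, Fong, and Watson alone can cover everything: Shift 1→Cho, Shift 2→Fong+Watson, Shift 3→Marcus, Shift 4→Fong+Watson, Shift 5→Watson, Shift 6→Cho, Shift 7→Marcus+Fong.

4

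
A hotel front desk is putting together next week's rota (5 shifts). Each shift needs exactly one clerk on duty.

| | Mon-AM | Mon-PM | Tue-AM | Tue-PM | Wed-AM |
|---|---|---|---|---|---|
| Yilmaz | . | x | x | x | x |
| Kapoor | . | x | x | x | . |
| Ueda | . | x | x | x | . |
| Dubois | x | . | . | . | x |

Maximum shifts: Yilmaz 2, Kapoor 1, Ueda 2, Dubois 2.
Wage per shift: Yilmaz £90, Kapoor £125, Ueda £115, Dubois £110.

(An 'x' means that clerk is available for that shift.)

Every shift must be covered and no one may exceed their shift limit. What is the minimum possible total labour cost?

Mon-AM can only be covered by Dubois, so that assignment is forced.
Picking the cheapest available clerk for each shift independently would cost £470, but that ignores the shift limits.
An optimal schedule: Mon-AM→Dubois, Mon-PM→Yilmaz, Tue-AM→Yilmaz, Tue-PM→Ueda, Wed-AM→Dubois.
Total: 110 + 90 + 90 + 115 + 110 = £515.

£515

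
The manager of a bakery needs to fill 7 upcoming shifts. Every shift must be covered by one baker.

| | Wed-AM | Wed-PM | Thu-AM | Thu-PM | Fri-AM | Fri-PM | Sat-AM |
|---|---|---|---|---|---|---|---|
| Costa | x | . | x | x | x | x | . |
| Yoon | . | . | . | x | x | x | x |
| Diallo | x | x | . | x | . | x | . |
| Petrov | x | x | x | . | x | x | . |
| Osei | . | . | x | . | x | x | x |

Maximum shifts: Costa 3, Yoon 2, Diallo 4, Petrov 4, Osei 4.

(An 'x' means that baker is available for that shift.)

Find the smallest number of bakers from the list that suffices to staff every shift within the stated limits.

2

7 slots to fill and no one can take more than 4, so at least ⌈7/4⌉ = 2 bakers are needed.
Diallo and Osei alone can cover everything: Wed-AM→Diallo, Wed-PM→Diallo, Thu-AM→Osei, Thu-PM→Diallo, Fri-AM→Osei, Fri-PM→Diallo, Sat-AM→Osei.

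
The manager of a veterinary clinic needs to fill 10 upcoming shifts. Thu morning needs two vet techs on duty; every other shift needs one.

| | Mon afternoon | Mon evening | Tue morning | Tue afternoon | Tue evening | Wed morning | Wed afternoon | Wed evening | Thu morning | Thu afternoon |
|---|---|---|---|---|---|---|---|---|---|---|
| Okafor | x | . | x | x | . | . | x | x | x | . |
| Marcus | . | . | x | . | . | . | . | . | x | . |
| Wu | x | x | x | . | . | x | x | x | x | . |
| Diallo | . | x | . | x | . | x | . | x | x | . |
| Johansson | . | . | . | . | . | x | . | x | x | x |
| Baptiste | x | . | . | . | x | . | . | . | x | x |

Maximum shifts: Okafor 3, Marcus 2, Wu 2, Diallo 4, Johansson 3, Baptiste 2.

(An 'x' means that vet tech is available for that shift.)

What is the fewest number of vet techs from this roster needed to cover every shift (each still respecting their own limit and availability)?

11 slots to fill and no one can take more than 4, so at least ⌈11/4⌉ = 3 vet techs are needed.
Any 3 vet techs together have capacity at most 4+3+3 = 10 < 11 slots, so 3 can never suffice.
Okafor, Marcus, Diallo, and Baptiste alone can cover everything: Mon afternoon→Okafor, Mon evening→Diallo, Tue morning→Marcus, Tue afternoon→Okafor, Tue evening→Baptiste, Wed morning→Diallo, Wed afternoon→Okafor, Wed evening→Diallo, Thu morning→Marcus+Diallo, Thu afternoon→Baptiste.

4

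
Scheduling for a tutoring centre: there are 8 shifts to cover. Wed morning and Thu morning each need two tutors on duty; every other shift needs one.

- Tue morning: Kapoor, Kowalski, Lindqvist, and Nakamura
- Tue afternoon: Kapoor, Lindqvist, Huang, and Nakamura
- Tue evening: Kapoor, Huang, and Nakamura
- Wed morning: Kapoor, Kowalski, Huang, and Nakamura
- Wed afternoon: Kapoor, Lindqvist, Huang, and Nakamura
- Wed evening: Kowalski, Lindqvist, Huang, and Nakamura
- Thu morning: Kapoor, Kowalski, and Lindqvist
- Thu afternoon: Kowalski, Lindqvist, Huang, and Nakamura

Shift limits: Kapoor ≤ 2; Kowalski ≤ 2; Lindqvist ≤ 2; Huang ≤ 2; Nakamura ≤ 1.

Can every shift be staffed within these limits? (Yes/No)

Total capacity is 2+2+2+2+1 = 9 but 10 worker-slots are needed — infeasible.

No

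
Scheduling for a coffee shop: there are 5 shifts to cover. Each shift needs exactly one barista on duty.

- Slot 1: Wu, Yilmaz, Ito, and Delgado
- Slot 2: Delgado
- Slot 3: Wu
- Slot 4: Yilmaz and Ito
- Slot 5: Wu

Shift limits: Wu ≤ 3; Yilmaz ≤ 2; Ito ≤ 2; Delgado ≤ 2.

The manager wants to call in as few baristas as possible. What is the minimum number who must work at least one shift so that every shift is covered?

5 slots to fill and no one can take more than 3, so at least ⌈5/3⌉ = 2 baristas are needed.
Shifts {Slot 2, Slot 3, Slot 4} need 3 slots, but among the baristas available for them (Wu, Yilmaz, Ito, and Delgado) any 2 together supply at most 2. So 2 baristas are not enough.
Wu, Yilmaz, and Delgado alone can cover everything: Slot 1→Wu, Slot 2→Delgado, Slot 3→Wu, Slot 4→Yilmaz, Slot 5→Wu.

3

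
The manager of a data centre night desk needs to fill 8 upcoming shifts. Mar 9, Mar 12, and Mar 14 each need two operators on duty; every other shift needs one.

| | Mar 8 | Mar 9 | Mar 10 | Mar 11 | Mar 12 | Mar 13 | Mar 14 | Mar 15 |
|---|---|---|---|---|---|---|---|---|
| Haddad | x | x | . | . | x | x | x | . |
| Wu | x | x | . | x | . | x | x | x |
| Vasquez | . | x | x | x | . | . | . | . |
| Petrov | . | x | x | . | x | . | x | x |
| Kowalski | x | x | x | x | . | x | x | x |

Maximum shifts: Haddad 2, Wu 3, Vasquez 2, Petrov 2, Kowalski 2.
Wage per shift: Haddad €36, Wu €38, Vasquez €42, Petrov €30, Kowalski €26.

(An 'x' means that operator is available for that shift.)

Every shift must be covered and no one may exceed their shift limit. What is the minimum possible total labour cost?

€382

Mar 12 can only be covered by Haddad and Petrov, so that assignment is forced.
Picking the cheapest available operator for each shift independently would cost €308, but that ignores the shift limits.
An optimal schedule: Mar 8→Haddad, Mar 9→Vasquez+Kowalski, Mar 10→Vasquez, Mar 11→Wu, Mar 12→Haddad+Petrov, Mar 13→Wu, Mar 14→Petrov+Kowalski, Mar 15→Wu.
Total: 36 + 42 + 26 + 42 + 38 + 36 + 30 + 38 + 30 + 26 + 38 = €382.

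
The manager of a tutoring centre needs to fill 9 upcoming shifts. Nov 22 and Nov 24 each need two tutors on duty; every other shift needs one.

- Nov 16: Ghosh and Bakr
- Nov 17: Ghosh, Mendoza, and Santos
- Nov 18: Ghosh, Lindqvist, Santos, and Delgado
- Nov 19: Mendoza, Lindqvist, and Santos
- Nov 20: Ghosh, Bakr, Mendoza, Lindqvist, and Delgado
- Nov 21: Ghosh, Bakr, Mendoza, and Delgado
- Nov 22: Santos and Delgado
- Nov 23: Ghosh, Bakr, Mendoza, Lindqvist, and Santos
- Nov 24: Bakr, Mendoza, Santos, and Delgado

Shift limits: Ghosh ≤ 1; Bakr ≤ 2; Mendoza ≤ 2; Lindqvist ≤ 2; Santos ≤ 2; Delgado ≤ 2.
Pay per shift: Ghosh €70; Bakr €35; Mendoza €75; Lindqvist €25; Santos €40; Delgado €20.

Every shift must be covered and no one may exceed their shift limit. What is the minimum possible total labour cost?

€460

Nov 22 can only be covered by Santos and Delgado, so that assignment is forced.
Picking the cheapest available tutor for each shift independently would cost €300, but that ignores the shift limits.
An optimal schedule: Nov 16→Ghosh, Nov 17→Mendoza, Nov 18→Lindqvist, Nov 19→Mendoza, Nov 20→Bakr, Nov 21→Bakr, Nov 22→Santos+Delgado, Nov 23→Lindqvist, Nov 24→Santos+Delgado.
Total: 70 + 75 + 25 + 75 + 35 + 35 + 40 + 20 + 25 + 40 + 20 = €460.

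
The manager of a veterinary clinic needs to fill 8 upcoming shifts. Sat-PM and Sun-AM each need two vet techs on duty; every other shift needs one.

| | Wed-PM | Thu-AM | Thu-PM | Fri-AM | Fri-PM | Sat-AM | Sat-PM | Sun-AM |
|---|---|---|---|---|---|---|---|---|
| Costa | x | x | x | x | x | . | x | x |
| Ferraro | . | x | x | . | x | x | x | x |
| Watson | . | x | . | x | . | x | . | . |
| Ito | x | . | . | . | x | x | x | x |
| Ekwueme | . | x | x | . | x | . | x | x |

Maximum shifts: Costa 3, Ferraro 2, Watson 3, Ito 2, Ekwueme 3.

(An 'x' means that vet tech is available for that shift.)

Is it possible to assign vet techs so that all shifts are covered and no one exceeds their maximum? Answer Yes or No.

One valid schedule: Wed-PM→Costa, Thu-AM→Ferraro, Thu-PM→Costa, Fri-AM→Costa, Fri-PM→Ekwueme, Sat-AM→Ferraro, Sat-PM→Ito+Ekwueme, Sun-AM→Ito+Ekwueme.
Loads: Costa 3/3, Ferraro 2/2, Watson 0/3, Ito 2/2, Ekwueme 3/3 — all within limits.

Yes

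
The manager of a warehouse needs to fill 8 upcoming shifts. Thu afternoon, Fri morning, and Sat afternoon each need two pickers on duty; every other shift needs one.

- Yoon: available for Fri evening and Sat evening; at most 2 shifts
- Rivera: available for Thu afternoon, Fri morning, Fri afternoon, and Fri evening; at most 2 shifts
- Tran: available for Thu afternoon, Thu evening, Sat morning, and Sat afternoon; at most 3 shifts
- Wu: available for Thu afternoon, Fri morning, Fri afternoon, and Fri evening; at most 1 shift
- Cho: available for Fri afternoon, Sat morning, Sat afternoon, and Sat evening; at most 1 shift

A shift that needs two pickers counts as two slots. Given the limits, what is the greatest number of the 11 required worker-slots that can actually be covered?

Total capacity across all pickers is 2+2+3+1+1 = 9, and 11 slots are needed, so at most 9 can be filled.
An assignment achieving 9: Thu afternoon→Rivera, Thu evening→Tran, Fri morning→Rivera+Wu, Fri evening→Yoon, Sat morning→Tran, Sat afternoon→Tran+Cho, Sat evening→Yoon.
Loads: Yoon 2/2, Rivera 2/2, Tran 3/3, Wu 1/1, Cho 1/1.

9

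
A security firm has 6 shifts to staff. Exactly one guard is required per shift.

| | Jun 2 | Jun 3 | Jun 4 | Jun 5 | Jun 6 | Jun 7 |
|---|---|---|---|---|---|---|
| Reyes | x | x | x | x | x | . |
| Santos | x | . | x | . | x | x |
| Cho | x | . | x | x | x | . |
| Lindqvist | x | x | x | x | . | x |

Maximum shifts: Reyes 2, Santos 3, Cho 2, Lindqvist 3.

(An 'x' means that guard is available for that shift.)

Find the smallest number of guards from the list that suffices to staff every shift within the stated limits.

2

6 slots to fill and no one can take more than 3, so at least ⌈6/3⌉ = 2 guards are needed.
Santos and Lindqvist alone can cover everything: Jun 2→Santos, Jun 3→Lindqvist, Jun 4→Santos, Jun 5→Lindqvist, Jun 6→Santos, Jun 7→Lindqvist.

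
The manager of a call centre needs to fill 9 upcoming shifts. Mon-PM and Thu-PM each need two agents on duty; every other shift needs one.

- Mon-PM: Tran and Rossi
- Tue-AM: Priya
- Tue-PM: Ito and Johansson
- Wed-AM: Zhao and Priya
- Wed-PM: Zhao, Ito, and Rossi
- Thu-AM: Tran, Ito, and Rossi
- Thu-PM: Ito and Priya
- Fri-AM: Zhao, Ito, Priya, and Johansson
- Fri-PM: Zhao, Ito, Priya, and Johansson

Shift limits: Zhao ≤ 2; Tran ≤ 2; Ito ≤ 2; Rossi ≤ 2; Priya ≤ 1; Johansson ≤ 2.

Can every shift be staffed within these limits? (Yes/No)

Total capacity is 11 and 11 slots are needed, so capacity alone doesn't rule it out.
Shifts {Tue-AM, Thu-PM} need 3 worker-slots in total, but the agents available for any of those shifts (Ito and Priya) can supply at most 2 among them. So no valid schedule exists.

No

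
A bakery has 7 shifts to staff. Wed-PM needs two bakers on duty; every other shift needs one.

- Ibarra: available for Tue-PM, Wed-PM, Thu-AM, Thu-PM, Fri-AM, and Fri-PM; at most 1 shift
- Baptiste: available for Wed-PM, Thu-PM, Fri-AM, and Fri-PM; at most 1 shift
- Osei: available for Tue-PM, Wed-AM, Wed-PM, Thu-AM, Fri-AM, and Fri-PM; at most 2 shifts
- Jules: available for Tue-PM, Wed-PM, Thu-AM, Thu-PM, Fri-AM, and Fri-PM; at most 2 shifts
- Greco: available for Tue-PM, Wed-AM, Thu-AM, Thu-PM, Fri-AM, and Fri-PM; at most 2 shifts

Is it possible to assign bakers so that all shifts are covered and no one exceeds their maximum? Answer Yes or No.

One valid schedule: Tue-PM→Ibarra, Wed-AM→Osei, Wed-PM→Baptiste+Jules, Thu-AM→Osei, Thu-PM→Jules, Fri-AM→Greco, Fri-PM→Greco.
Loads: Ibarra 1/1, Baptiste 1/1, Osei 2/2, Jules 2/2, Greco 2/2 — all within limits.

Yes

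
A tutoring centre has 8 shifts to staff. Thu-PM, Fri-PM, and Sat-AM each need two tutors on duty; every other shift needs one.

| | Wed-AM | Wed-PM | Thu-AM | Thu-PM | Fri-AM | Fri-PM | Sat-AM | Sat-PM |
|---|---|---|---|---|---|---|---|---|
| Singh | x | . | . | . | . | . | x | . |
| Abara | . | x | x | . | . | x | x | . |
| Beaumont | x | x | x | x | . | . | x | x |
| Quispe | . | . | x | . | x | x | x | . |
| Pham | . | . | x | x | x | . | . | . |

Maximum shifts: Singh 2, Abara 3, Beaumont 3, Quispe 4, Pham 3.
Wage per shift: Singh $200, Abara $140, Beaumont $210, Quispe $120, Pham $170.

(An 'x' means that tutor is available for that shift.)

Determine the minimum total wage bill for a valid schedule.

Thu-PM can only be covered by Beaumont and Pham, so that assignment is forced.
Fri-PM can only be covered by Abara and Quispe, so that assignment is forced.
Sat-PM can only be covered by Beaumont, so that assignment is forced.
Picking the cheapest available tutor for each shift independently would cost $1690, and that bound is achievable.
An optimal schedule: Wed-AM→Singh, Wed-PM→Abara, Thu-AM→Quispe, Thu-PM→Pham+Beaumont, Fri-AM→Quispe, Fri-PM→Quispe+Abara, Sat-AM→Quispe+Abara, Sat-PM→Beaumont.
Total: 200 + 140 + 120 + 170 + 210 + 120 + 120 + 140 + 120 + 140 + 210 = $1690.

$1690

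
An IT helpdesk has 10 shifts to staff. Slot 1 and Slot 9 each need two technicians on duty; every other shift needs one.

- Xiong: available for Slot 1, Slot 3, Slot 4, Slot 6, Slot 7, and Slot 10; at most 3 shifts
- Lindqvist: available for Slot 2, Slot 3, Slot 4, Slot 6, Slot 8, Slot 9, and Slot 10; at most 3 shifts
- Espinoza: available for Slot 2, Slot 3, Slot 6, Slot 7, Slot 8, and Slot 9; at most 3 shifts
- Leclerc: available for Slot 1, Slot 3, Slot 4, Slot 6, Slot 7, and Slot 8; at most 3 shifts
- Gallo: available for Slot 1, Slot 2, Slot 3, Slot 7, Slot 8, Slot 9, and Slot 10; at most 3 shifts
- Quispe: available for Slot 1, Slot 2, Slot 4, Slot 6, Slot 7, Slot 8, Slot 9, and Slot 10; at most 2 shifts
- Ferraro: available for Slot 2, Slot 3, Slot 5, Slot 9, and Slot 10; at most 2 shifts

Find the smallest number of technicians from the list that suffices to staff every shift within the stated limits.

5

12 slots to fill and no one can take more than 3, so at least ⌈12/3⌉ = 4 technicians are needed.
No set of 4 technicians can cover every shift (each such set leaves at least one shift with no one available or exceeds a cap).
Xiong, Lindqvist, Espinoza, Leclerc, and Ferraro alone can cover everything: Slot 1→Xiong+Leclerc, Slot 2→Lindqvist, Slot 3→Espinoza, Slot 4→Xiong, Slot 5→Ferraro, Slot 6→Espinoza, Slot 7→Xiong, Slot 8→Lindqvist, Slot 9→Lindqvist+Espinoza, Slot 10→Ferraro.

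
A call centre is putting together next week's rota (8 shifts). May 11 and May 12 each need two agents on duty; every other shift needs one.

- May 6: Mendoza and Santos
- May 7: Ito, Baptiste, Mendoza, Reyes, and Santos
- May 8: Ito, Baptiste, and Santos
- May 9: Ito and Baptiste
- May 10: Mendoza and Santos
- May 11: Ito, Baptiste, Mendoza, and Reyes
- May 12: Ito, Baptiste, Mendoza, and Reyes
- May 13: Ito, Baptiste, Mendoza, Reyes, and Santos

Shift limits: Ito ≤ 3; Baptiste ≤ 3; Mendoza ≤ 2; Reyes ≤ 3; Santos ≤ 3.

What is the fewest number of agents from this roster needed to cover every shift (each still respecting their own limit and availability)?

10 slots to fill and no one can take more than 3, so at least ⌈10/3⌉ = 4 agents are needed.
Ito, Baptiste, Mendoza, and Reyes alone can cover everything: May 6→Mendoza, May 7→Ito, May 8→Ito, May 9→Ito, May 10→Mendoza, May 11→Baptiste+Reyes, May 12→Baptiste+Reyes, May 13→Baptiste.

4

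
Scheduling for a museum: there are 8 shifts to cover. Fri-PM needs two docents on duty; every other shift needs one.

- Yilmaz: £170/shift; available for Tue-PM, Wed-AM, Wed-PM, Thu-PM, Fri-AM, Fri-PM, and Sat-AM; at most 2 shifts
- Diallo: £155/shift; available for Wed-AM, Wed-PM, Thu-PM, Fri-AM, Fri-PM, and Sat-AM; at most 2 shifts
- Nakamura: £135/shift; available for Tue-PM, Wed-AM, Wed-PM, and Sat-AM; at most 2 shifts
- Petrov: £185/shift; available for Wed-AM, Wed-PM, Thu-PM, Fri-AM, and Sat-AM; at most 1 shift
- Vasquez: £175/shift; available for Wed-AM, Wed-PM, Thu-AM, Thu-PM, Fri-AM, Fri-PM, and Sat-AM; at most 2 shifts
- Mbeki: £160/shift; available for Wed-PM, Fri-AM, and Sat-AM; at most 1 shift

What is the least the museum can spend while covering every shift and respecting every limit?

£1430

Thu-AM can only be covered by Vasquez, so that assignment is forced.
Picking the cheapest available docent for each shift independently would cost £1350, but that ignores the shift limits.
An optimal schedule: Tue-PM→Nakamura, Wed-AM→Nakamura, Wed-PM→Yilmaz, Thu-AM→Vasquez, Thu-PM→Diallo, Fri-AM→Mbeki, Fri-PM→Diallo+Yilmaz, Sat-AM→Vasquez.
Total: 135 + 135 + 170 + 175 + 155 + 160 + 155 + 170 + 175 = £1430.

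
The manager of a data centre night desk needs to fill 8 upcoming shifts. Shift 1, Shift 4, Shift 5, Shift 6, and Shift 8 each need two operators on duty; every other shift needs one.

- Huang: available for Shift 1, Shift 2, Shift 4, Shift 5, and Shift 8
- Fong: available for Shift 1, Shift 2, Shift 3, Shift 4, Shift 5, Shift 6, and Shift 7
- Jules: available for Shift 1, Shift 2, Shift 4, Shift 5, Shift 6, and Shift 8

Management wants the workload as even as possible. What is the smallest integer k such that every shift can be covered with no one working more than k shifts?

5

With 3 operators and 13 worker-slots to fill, someone must work at least ⌈13/3⌉ = 5 shifts, so k ≥ 5.
k = 5 works: Shift 1→Huang+Fong, Shift 2→Huang, Shift 3→Fong, Shift 4→Huang+Fong, Shift 5→Huang+Jules, Shift 6→Fong+Jules, Shift 7→Fong, Shift 8→Huang+Jules.
Loads: Huang 5, Fong 5, Jules 3 — all ≤ 5.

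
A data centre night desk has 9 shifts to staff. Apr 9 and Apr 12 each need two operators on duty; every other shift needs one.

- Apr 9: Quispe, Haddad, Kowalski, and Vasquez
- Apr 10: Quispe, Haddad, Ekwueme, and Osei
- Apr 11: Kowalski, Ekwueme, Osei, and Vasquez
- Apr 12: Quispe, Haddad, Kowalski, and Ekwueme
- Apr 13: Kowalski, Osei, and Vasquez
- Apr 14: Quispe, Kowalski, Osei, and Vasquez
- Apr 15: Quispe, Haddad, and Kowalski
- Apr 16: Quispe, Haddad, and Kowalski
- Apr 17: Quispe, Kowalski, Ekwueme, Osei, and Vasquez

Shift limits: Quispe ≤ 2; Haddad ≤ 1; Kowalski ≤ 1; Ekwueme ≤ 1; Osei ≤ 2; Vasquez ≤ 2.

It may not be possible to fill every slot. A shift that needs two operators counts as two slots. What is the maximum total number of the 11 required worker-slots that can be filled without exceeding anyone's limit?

Total capacity across all operators is 2+1+1+1+2+2 = 9, and 11 slots are needed, so at most 9 can be filled.
An assignment achieving 9: Apr 9→Haddad+Vasquez, Apr 10→Ekwueme, Apr 11→Osei, Apr 13→Kowalski, Apr 14→Osei, Apr 15→Quispe, Apr 16→Quispe, Apr 17→Vasquez.
Loads: Quispe 2/2, Haddad 1/1, Kowalski 1/1, Ekwueme 1/1, Osei 2/2, Vasquez 2/2.

9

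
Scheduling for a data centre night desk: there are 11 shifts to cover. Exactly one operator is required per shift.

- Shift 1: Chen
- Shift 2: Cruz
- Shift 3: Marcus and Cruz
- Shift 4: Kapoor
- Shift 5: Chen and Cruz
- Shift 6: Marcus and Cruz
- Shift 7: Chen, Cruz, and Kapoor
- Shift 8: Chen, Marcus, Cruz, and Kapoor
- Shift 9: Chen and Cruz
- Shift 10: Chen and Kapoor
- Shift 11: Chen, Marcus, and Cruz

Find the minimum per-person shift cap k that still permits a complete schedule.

3

With 4 operators and 11 worker-slots to fill, someone must work at least ⌈11/4⌉ = 3 shifts, so k ≥ 3.
k = 3 works: Shift 1→Chen, Shift 2→Cruz, Shift 3→Marcus, Shift 4→Kapoor, Shift 5→Chen, Shift 6→Marcus, Shift 7→Cruz, Shift 8→Cruz, Shift 9→Chen, Shift 10→Kapoor, Shift 11→Marcus.
Loads: Chen 3, Marcus 3, Cruz 3, Kapoor 2 — all ≤ 3.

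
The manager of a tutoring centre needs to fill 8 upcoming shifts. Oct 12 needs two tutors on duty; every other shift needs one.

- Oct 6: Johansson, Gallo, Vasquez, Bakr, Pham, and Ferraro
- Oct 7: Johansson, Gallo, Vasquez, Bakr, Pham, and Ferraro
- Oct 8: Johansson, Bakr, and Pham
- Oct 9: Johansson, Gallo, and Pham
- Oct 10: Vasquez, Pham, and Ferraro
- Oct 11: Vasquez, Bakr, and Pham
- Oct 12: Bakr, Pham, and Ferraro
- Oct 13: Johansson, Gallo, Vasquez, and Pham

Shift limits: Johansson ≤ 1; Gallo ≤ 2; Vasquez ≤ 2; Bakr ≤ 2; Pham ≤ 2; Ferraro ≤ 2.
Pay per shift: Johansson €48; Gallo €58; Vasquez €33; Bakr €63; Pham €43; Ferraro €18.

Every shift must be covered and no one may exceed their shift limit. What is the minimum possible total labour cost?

Picking the cheapest available tutor for each shift independently would cost €267, but that ignores the shift limits.
An optimal schedule: Oct 6→Gallo, Oct 7→Gallo, Oct 8→Pham, Oct 9→Johansson, Oct 10→Ferraro, Oct 11→Vasquez, Oct 12→Ferraro+Pham, Oct 13→Vasquez.
Total: 58 + 58 + 43 + 48 + 18 + 33 + 18 + 43 + 33 = €352.

€352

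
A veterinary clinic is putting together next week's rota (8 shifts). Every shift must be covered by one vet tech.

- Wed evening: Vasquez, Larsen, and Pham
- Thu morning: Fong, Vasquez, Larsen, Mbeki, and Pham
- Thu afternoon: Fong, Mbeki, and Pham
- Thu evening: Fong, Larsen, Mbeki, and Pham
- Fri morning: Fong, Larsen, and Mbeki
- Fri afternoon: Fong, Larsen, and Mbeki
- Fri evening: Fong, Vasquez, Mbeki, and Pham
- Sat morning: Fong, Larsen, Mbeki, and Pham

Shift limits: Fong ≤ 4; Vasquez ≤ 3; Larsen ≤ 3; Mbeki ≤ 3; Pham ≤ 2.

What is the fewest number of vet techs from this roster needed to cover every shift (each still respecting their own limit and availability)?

8 slots to fill and no one can take more than 4, so at least ⌈8/4⌉ = 2 vet techs are needed.
Any 2 vet techs together have capacity at most 4+3 = 7 < 8 slots, so 2 can never suffice.
Fong, Vasquez, and Larsen alone can cover everything: Wed evening→Vasquez, Thu morning→Vasquez, Thu afternoon→Fong, Thu evening→Fong, Fri morning→Fong, Fri afternoon→Fong, Fri evening→Vasquez, Sat morning→Larsen.

3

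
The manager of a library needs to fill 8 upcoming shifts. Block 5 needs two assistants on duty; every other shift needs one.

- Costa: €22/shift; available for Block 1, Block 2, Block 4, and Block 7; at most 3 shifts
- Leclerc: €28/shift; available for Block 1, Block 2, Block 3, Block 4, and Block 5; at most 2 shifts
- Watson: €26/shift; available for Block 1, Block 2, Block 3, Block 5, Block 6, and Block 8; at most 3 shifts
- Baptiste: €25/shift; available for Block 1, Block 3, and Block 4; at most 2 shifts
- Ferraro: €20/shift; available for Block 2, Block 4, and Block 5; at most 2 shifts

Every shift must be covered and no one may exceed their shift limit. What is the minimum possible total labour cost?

Block 6 can only be covered by Watson, so that assignment is forced.
Block 7 can only be covered by Costa, so that assignment is forced.
Block 8 can only be covered by Watson, so that assignment is forced.
Picking the cheapest available assistant for each shift independently would cost €207, but that ignores the shift limits.
An optimal schedule: Block 1→Costa, Block 2→Ferraro, Block 3→Baptiste, Block 4→Costa, Block 5→Ferraro+Watson, Block 6→Watson, Block 7→Costa, Block 8→Watson.
Total: 22 + 20 + 25 + 22 + 20 + 26 + 26 + 22 + 26 = €209.

€209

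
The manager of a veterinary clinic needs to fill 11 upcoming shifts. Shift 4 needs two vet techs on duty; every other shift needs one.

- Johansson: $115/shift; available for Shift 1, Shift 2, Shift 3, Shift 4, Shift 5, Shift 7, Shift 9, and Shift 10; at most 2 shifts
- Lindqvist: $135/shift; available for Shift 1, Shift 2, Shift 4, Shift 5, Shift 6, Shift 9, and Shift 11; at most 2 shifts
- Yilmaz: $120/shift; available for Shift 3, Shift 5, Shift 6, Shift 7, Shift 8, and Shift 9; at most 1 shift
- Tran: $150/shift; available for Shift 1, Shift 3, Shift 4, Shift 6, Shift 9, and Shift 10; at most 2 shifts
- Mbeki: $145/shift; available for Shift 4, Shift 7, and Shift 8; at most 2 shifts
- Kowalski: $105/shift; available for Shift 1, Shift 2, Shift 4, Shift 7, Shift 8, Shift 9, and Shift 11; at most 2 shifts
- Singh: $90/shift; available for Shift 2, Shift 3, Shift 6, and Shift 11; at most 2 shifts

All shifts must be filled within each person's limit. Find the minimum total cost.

$1450

Picking the cheapest available vet tech for each shift independently would cost $1230, but that ignores the shift limits.
An optimal schedule: Shift 1→Kowalski, Shift 2→Singh, Shift 3→Yilmaz, Shift 4→Mbeki+Tran, Shift 5→Johansson, Shift 6→Lindqvist, Shift 7→Mbeki, Shift 8→Kowalski, Shift 9→Lindqvist, Shift 10→Johansson, Shift 11→Singh.
Total: 105 + 90 + 120 + 145 + 150 + 115 + 135 + 145 + 105 + 135 + 115 + 90 = $1450.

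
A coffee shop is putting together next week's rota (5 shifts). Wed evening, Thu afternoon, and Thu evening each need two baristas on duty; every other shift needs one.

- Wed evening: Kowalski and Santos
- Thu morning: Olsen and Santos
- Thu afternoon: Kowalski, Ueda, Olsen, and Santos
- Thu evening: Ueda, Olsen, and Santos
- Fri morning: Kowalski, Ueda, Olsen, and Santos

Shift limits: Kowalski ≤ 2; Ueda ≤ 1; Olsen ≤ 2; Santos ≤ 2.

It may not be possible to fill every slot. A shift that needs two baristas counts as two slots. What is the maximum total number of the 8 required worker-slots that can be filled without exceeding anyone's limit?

Total capacity across all baristas is 2+1+2+2 = 7, and 8 slots are needed, so at most 7 can be filled.
An assignment achieving 7: Wed evening→Kowalski+Santos, Thu morning→Olsen, Thu afternoon→Kowalski+Santos, Thu evening→Ueda+Olsen.
Loads: Kowalski 2/2, Ueda 1/1, Olsen 2/2, Santos 2/2.

7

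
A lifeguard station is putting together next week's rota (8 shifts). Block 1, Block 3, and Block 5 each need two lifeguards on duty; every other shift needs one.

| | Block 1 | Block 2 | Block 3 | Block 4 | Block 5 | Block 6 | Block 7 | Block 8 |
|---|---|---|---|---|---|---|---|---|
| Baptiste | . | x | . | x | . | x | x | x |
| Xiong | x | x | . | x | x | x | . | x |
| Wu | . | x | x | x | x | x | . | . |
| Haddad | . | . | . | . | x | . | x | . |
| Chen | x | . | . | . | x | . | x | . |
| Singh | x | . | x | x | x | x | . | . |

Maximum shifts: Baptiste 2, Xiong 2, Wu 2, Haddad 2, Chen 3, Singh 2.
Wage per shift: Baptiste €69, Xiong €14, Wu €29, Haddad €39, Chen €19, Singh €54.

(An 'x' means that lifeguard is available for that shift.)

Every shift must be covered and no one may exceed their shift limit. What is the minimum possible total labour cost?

Block 3 can only be covered by Wu and Singh, so that assignment is forced.
Picking the cheapest available lifeguard for each shift independently would cost €224, but that ignores the shift limits.
An optimal schedule: Block 1→Xiong+Chen, Block 2→Wu, Block 3→Wu+Singh, Block 4→Singh, Block 5→Chen+Haddad, Block 6→Baptiste, Block 7→Chen, Block 8→Xiong.
Total: 14 + 19 + 29 + 29 + 54 + 54 + 19 + 39 + 69 + 19 + 14 = €359.

€359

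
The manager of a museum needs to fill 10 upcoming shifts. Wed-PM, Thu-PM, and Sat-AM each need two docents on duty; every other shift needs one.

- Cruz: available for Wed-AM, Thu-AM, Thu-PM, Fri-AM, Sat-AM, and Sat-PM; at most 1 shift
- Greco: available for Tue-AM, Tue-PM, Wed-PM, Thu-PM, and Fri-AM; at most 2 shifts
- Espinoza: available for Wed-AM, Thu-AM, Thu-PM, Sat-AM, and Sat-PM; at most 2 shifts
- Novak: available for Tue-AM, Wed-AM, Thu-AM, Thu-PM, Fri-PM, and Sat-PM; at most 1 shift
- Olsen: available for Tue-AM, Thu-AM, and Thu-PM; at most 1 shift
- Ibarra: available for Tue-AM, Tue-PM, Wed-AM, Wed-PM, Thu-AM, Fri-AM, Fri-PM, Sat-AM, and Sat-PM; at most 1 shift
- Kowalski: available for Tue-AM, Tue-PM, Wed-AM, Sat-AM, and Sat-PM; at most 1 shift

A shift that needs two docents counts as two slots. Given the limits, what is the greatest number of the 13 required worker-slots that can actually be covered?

Total capacity across all docents is 1+2+2+1+1+1+1 = 9, and 13 slots are needed, so at most 9 can be filled.
An assignment achieving 9: Tue-AM→Olsen, Tue-PM→Greco, Wed-AM→Espinoza, Wed-PM→Greco+Ibarra, Fri-AM→Cruz, Fri-PM→Novak, Sat-AM→Espinoza+Kowalski.
Loads: Cruz 1/1, Greco 2/2, Espinoza 2/2, Novak 1/1, Olsen 1/1, Ibarra 1/1, Kowalski 1/1.

9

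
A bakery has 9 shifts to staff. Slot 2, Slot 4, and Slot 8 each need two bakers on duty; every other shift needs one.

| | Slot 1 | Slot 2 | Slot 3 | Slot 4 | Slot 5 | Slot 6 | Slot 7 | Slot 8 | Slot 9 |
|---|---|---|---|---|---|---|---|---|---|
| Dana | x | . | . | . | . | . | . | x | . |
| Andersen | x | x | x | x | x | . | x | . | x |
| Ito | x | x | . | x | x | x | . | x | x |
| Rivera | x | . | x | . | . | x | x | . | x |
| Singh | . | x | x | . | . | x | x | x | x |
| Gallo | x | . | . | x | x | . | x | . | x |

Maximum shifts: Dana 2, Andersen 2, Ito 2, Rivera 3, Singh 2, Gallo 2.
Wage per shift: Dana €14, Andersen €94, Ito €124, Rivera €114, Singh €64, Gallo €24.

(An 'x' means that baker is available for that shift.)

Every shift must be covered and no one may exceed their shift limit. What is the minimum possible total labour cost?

Picking the cheapest available baker for each shift independently would cost €568, but that ignores the shift limits.
An optimal schedule: Slot 1→Dana, Slot 2→Singh+Andersen, Slot 3→Singh, Slot 4→Gallo+Andersen, Slot 5→Gallo, Slot 6→Rivera, Slot 7→Rivera, Slot 8→Dana+Ito, Slot 9→Rivera.
Total: 14 + 64 + 94 + 64 + 24 + 94 + 24 + 114 + 114 + 14 + 124 + 114 = €858.

€858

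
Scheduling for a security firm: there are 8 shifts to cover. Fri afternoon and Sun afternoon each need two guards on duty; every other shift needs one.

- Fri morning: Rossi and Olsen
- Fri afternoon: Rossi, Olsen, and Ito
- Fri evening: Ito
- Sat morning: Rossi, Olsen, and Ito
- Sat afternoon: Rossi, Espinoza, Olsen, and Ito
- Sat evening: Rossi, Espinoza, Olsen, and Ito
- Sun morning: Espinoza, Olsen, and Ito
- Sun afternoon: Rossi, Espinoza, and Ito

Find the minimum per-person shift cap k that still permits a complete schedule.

With 4 guards and 10 worker-slots to fill, someone must work at least ⌈10/4⌉ = 3 shifts, so k ≥ 3.
k = 3 works: Fri morning→Rossi, Fri afternoon→Rossi+Olsen, Fri evening→Ito, Sat morning→Rossi, Sat afternoon→Espinoza, Sat evening→Olsen, Sun morning→Espinoza, Sun afternoon→Espinoza+Ito.
Loads: Rossi 3, Espinoza 3, Olsen 2, Ito 2 — all ≤ 3.

3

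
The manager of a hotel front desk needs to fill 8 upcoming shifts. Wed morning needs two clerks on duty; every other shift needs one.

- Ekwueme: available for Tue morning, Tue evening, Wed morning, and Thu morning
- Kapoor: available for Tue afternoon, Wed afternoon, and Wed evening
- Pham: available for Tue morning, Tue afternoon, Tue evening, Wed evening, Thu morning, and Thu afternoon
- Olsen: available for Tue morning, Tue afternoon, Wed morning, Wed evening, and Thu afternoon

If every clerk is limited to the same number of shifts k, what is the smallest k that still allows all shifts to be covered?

With 4 clerks and 9 worker-slots to fill, someone must work at least ⌈9/4⌉ = 3 shifts, so k ≥ 3.
k = 3 works: Tue morning→Pham, Tue afternoon→Kapoor, Tue evening→Ekwueme, Wed morning→Ekwueme+Olsen, Wed afternoon→Kapoor, Wed evening→Kapoor, Thu morning→Ekwueme, Thu afternoon→Pham.
Loads: Ekwueme 3, Kapoor 3, Pham 2, Olsen 1 — all ≤ 3.

3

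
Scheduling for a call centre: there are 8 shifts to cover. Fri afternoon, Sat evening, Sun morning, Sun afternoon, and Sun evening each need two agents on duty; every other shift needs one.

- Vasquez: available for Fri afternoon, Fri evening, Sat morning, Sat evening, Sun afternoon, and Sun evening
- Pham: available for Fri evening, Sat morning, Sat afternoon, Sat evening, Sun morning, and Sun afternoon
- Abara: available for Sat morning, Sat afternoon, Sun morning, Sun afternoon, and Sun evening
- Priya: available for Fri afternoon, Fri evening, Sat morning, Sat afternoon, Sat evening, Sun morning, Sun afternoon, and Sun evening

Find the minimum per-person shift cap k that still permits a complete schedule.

4

With 4 agents and 13 worker-slots to fill, someone must work at least ⌈13/4⌉ = 4 shifts, so k ≥ 4.
k = 4 works: Fri afternoon→Vasquez+Priya, Fri evening→Vasquez, Sat morning→Pham, Sat afternoon→Pham, Sat evening→Vasquez+Pham, Sun morning→Pham+Abara, Sun afternoon→Abara+Priya, Sun evening→Vasquez+Abara.
Loads: Vasquez 4, Pham 4, Abara 3, Priya 2 — all ≤ 4.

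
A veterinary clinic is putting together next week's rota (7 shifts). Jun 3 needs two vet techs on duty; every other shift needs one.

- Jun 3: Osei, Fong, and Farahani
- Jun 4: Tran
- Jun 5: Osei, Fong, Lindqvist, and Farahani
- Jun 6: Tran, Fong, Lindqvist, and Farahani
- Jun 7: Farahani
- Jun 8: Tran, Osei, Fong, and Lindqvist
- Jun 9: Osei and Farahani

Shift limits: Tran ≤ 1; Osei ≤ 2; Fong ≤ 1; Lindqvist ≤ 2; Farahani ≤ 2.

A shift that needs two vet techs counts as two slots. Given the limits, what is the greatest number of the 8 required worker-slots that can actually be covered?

Total capacity across all vet techs is 1+2+1+2+2 = 8, and 8 slots are needed, so at most 8 can be filled.
An assignment achieving 8: Jun 3→Osei+Fong, Jun 4→Tran, Jun 5→Lindqvist, Jun 6→Farahani, Jun 7→Farahani, Jun 8→Lindqvist, Jun 9→Osei.
Loads: Tran 1/1, Osei 2/2, Fong 1/1, Lindqvist 2/2, Farahani 2/2.

8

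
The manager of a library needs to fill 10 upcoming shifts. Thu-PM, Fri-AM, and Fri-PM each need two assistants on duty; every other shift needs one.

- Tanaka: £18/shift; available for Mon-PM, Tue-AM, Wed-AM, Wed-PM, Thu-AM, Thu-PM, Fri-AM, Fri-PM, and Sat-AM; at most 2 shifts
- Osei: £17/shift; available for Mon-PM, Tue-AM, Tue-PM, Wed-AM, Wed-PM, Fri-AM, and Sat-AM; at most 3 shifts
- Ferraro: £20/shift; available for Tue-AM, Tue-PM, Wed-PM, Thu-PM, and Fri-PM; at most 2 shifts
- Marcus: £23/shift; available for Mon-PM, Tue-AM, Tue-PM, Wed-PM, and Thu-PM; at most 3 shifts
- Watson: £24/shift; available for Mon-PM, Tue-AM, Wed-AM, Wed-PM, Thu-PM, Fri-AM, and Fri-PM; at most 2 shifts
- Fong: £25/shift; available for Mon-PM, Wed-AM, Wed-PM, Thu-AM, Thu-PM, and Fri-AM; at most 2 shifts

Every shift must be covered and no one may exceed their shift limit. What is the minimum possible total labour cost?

Picking the cheapest available assistant for each shift independently would cost £231, but that ignores the shift limits.
An optimal schedule: Mon-PM→Marcus, Tue-AM→Ferraro, Tue-PM→Osei, Wed-AM→Osei, Wed-PM→Marcus, Thu-AM→Tanaka, Thu-PM→Marcus+Watson, Fri-AM→Watson+Fong, Fri-PM→Tanaka+Ferraro, Sat-AM→Osei.
Total: 23 + 20 + 17 + 17 + 23 + 18 + 23 + 24 + 24 + 25 + 18 + 20 + 17 = £269.

£269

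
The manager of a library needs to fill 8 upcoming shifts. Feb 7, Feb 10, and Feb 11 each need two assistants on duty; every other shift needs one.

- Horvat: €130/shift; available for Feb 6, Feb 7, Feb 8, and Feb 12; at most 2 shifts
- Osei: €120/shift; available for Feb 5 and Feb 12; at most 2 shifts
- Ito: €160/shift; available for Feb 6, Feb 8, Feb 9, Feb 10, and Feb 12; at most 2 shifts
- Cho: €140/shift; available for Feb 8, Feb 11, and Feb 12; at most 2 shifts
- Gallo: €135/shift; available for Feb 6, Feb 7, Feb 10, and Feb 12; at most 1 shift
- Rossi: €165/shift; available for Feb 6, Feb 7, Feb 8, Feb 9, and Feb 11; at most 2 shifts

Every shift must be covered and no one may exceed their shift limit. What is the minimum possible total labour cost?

Feb 5 can only be covered by Osei, so that assignment is forced.
Feb 10 can only be covered by Ito and Gallo, so that assignment is forced.
Feb 11 can only be covered by Cho and Rossi, so that assignment is forced.
Picking the cheapest available assistant for each shift independently would cost €1525, but that ignores the shift limits.
An optimal schedule: Feb 5→Osei, Feb 6→Horvat, Feb 7→Horvat+Rossi, Feb 8→Cho, Feb 9→Ito, Feb 10→Ito+Gallo, Feb 11→Cho+Rossi, Feb 12→Osei.
Total: 120 + 130 + 130 + 165 + 140 + 160 + 160 + 135 + 140 + 165 + 120 = €1565.

€1565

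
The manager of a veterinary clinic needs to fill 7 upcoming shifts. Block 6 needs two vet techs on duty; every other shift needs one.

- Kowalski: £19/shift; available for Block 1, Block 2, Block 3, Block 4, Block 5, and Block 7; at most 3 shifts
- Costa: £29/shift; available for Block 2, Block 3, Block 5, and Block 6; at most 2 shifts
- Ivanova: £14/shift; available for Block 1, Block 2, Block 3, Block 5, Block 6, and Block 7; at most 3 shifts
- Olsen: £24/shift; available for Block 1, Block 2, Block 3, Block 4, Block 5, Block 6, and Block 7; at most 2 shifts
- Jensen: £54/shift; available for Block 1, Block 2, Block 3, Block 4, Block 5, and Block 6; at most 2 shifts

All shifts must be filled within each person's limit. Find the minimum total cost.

Picking the cheapest available vet tech for each shift independently would cost £127, but that ignores the shift limits.
An optimal schedule: Block 1→Ivanova, Block 2→Kowalski, Block 3→Kowalski, Block 4→Kowalski, Block 5→Olsen, Block 6→Ivanova+Olsen, Block 7→Ivanova.
Total: 14 + 19 + 19 + 19 + 24 + 14 + 24 + 14 = £147.

£147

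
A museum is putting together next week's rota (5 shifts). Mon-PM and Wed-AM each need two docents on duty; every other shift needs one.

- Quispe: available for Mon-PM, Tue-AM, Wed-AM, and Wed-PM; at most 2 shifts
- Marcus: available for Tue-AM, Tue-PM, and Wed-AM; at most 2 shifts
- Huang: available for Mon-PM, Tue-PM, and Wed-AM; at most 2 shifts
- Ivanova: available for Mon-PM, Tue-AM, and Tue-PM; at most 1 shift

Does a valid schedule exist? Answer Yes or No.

Wed-PM can only be covered by Quispe, so that assignment is forced.
One valid schedule: Mon-PM→Quispe+Huang, Tue-AM→Marcus, Tue-PM→Ivanova, Wed-AM→Marcus+Huang, Wed-PM→Quispe.
Loads: Quispe 2/2, Marcus 2/2, Huang 2/2, Ivanova 1/1 — all within limits.

Yes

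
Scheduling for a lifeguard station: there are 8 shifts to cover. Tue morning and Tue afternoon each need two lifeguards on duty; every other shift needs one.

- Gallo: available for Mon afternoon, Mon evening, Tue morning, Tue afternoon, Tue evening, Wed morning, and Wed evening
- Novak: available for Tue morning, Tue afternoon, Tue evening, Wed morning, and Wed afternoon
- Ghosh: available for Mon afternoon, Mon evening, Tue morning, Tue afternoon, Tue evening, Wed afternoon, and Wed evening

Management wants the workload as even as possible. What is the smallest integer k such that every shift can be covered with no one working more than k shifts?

With 3 lifeguards and 10 worker-slots to fill, someone must work at least ⌈10/3⌉ = 4 shifts, so k ≥ 4.
k = 4 works: Mon afternoon→Gallo, Mon evening→Gallo, Tue morning→Novak+Ghosh, Tue afternoon→Novak+Ghosh, Tue evening→Novak, Wed morning→Gallo, Wed afternoon→Novak, Wed evening→Gallo.
Loads: Gallo 4, Novak 4, Ghosh 2 — all ≤ 4.

4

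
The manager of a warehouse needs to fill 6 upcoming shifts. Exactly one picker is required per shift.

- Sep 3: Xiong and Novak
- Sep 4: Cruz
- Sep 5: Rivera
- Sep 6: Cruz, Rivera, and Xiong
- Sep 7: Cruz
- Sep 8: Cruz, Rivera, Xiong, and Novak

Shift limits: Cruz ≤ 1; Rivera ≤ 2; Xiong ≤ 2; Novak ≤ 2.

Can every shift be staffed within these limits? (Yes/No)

Total capacity is 7 and 6 slots are needed, so capacity alone doesn't rule it out.
Shifts {Sep 4, Sep 7} need 2 worker-slots in total, but the pickers available for any of those shifts (Cruz) can supply at most 1 among them. So no valid schedule exists.

No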